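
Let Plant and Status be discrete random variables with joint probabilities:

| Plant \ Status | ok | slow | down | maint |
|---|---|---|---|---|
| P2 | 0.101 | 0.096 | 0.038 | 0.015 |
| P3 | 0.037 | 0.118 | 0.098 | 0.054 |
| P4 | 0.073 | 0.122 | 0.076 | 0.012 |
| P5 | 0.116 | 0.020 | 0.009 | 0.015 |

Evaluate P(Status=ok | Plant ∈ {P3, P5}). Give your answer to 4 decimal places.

P(Plant=P3) = 0.037 + 0.118 + 0.098 + 0.054 = 0.307.
P(Plant=P5) = 0.116 + 0.020 + 0.009 + 0.015 = 0.160.
P(Plant ∈ {P3, P5}) = 0.307 + 0.160 = 0.467; P(Status=ok, Plant ∈ {P3, P5}) = 0.037 + 0.116 = 0.153.
P(Status=ok | Plant ∈ {P3, P5}) = 0.153/0.467 = 0.3276.

0.3276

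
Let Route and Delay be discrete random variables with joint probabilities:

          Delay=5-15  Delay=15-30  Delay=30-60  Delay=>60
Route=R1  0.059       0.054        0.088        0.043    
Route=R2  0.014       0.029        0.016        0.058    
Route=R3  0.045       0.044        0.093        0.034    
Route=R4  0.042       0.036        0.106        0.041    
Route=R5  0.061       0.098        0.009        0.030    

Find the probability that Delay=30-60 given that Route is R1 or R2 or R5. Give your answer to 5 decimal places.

0.20215

P(Route=R1) = 0.059 + 0.054 + 0.088 + 0.043 = 0.244.
P(Route=R2) = 0.014 + 0.029 + 0.016 + 0.058 = 0.117.
P(Route=R5) = 0.061 + 0.098 + 0.009 + 0.030 = 0.198.
P(Route ∈ {R1, R2, R5}) = 0.244 + 0.117 + 0.198 = 0.559; P(Delay=30-60, Route ∈ {R1, R2, R5}) = 0.088 + 0.016 + 0.009 = 0.113.
P(Delay=30-60 | Route ∈ {R1, R2, R5}) = 0.113/0.559 = 0.20215.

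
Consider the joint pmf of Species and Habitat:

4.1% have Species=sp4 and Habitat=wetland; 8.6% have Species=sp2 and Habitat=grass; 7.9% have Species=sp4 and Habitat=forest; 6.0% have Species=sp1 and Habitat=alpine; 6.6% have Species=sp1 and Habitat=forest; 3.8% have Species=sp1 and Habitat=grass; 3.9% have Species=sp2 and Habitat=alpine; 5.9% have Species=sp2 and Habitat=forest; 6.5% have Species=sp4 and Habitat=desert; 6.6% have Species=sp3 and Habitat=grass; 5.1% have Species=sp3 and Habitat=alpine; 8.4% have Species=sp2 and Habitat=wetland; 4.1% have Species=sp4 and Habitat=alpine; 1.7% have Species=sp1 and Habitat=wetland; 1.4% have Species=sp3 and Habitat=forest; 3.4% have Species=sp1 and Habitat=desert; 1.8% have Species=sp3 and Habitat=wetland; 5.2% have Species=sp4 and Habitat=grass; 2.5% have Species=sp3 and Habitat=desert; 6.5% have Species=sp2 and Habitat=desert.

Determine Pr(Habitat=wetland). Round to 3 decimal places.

0.160

P(Habitat=wetland) = 0.017 + 0.084 + 0.018 + 0.041 = 0.160.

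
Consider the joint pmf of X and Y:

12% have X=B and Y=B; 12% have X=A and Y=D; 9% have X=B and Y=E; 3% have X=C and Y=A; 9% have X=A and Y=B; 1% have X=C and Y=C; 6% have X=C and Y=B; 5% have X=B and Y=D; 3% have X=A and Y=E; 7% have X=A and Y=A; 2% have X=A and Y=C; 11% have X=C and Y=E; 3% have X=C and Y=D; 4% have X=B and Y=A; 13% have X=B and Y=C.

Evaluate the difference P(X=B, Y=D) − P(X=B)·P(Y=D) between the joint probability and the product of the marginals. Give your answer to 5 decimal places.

-0.03600

P(X=B) = 0.04 + 0.12 + 0.13 + 0.05 + 0.09 = 0.43.
P(Y=D) = 0.12 + 0.05 + 0.03 = 0.20.
P(X=B, Y=D) − P(X=B)P(Y=D) = 0.05 − 0.43×0.20 = -0.03600.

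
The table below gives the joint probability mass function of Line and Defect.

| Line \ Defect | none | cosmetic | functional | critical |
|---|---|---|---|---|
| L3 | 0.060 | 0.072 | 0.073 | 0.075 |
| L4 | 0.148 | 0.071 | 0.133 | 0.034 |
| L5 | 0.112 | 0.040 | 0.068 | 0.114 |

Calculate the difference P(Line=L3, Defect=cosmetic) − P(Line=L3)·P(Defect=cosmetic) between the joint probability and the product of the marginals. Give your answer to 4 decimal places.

P(Line=L3) = 0.060 + 0.072 + 0.073 + 0.075 = 0.280.
P(Defect=cosmetic) = 0.072 + 0.071 + 0.040 = 0.183.
P(Line=L3, Defect=cosmetic) − P(Line=L3)P(Defect=cosmetic) = 0.072 − 0.280×0.183 = 0.0208.

0.0208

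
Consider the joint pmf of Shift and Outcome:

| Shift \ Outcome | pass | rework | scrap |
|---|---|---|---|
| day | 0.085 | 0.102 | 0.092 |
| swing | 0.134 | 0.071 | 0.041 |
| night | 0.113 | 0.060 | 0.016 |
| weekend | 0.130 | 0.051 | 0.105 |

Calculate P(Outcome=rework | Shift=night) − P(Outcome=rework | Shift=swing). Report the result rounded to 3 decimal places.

0.029

P(Shift=night) = 0.113 + 0.060 + 0.016 = 0.189; P(Outcome=rework | Shift=night) = 0.060/0.189 = 0.3175.
P(Shift=swing) = 0.134 + 0.071 + 0.041 = 0.246; P(Outcome=rework | Shift=swing) = 0.071/0.246 = 0.2886.
Difference = 0.029.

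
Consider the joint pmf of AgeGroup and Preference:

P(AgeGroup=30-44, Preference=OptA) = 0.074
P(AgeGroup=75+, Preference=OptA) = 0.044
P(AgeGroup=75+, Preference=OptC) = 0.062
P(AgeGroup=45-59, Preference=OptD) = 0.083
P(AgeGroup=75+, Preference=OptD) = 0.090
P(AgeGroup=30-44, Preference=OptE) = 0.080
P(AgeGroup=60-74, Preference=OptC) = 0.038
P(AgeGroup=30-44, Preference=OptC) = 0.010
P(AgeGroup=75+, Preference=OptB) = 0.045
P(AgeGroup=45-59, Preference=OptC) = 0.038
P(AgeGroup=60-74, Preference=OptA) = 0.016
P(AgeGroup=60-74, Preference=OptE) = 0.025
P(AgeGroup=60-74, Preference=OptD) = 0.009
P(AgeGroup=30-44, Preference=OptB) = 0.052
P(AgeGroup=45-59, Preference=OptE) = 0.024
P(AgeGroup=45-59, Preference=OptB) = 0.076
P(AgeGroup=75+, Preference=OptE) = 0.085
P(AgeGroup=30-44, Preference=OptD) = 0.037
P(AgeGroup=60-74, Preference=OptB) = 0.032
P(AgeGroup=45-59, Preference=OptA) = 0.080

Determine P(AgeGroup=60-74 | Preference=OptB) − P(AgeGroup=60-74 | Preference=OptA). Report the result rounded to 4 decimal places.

P(Preference=OptB) = 0.052 + 0.076 + 0.032 + 0.045 = 0.205; P(AgeGroup=60-74 | Preference=OptB) = 0.032/0.205 = 0.15610.
P(Preference=OptA) = 0.074 + 0.080 + 0.016 + 0.044 = 0.214; P(AgeGroup=60-74 | Preference=OptA) = 0.016/0.214 = 0.07477.
Difference = 0.0813.

0.0813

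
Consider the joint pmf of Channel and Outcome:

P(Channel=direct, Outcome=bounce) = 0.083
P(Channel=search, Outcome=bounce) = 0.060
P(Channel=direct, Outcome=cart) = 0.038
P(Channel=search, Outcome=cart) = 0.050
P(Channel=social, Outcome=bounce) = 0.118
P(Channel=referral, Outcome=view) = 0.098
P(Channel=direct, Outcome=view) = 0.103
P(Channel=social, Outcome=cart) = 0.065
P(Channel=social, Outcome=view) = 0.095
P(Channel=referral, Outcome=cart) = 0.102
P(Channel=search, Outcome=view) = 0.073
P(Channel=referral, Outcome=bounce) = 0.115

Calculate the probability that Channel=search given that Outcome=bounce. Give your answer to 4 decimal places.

P(Outcome=bounce) = 0.060 + 0.118 + 0.083 + 0.115 = 0.376.
P(Channel=search | Outcome=bounce) = 0.060/0.376 = 0.1596.

0.1596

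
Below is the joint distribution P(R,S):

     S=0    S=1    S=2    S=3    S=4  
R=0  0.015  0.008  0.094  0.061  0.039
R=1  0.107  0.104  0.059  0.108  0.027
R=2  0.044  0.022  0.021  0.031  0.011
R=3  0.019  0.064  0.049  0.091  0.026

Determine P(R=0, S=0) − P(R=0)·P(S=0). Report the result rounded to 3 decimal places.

-0.025

P(R=0) = 0.015 + 0.008 + 0.094 + 0.061 + 0.039 = 0.217.
P(S=0) = 0.015 + 0.107 + 0.044 + 0.019 = 0.185.
P(R=0, S=0) − P(R=0)P(S=0) = 0.015 − 0.217×0.185 = -0.025.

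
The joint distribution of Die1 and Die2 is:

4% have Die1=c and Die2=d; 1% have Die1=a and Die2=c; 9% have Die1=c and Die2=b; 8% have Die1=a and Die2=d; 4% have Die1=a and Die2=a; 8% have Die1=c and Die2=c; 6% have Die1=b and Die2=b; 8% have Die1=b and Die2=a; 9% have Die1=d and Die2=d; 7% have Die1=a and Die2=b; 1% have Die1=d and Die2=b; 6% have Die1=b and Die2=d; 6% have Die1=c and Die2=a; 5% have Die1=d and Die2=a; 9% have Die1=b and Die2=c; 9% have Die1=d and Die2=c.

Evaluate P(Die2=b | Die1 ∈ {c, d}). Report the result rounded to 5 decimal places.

P(Die1=c) = 0.06 + 0.09 + 0.08 + 0.04 = 0.27.
P(Die1=d) = 0.05 + 0.01 + 0.09 + 0.09 = 0.24.
P(Die1 ∈ {c, d}) = 0.27 + 0.24 = 0.51; P(Die2=b, Die1 ∈ {c, d}) = 0.09 + 0.01 = 0.10.
P(Die2=b | Die1 ∈ {c, d}) = 0.10/0.51 = 0.19608.

0.19608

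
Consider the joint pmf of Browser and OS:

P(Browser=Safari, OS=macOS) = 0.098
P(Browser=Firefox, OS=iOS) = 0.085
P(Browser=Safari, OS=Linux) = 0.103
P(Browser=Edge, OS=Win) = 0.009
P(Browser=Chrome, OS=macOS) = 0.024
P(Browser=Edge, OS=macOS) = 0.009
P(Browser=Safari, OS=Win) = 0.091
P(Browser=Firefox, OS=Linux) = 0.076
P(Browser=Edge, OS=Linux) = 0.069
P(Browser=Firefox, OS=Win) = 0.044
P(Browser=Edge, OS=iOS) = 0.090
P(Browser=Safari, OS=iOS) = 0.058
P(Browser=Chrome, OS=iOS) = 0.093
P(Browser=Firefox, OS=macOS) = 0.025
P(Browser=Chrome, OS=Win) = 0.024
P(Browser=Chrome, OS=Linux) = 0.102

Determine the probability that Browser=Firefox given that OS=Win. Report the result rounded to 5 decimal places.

P(OS=Win) = 0.024 + 0.044 + 0.091 + 0.009 = 0.168.
P(Browser=Firefox | OS=Win) = 0.044/0.168 = 0.26190.

0.26190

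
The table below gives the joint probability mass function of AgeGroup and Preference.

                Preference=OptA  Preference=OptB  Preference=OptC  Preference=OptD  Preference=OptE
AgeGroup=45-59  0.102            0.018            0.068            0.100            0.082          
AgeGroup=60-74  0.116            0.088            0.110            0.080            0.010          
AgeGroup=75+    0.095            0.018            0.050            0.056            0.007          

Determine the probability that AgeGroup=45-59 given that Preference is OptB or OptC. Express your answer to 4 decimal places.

P(Preference=OptB) = 0.018 + 0.088 + 0.018 = 0.124.
P(Preference=OptC) = 0.068 + 0.110 + 0.050 = 0.228.
P(Preference ∈ {OptB, OptC}) = 0.124 + 0.228 = 0.352; P(AgeGroup=45-59, Preference ∈ {OptB, OptC}) = 0.018 + 0.068 = 0.086.
P(AgeGroup=45-59 | Preference ∈ {OptB, OptC}) = 0.086/0.352 = 0.2443.

0.2443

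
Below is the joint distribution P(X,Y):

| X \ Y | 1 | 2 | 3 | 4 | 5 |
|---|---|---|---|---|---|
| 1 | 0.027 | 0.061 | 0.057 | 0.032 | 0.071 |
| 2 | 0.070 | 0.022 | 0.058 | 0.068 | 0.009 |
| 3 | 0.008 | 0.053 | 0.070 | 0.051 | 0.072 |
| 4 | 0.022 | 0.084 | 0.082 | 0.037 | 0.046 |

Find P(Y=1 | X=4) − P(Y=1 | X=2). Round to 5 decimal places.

P(X=4) = 0.022 + 0.084 + 0.082 + 0.037 + 0.046 = 0.271; P(Y=1 | X=4) = 0.022/0.271 = 0.081181.
P(X=2) = 0.070 + 0.022 + 0.058 + 0.068 + 0.009 = 0.227; P(Y=1 | X=2) = 0.070/0.227 = 0.308370.
Difference = -0.22719.

-0.22719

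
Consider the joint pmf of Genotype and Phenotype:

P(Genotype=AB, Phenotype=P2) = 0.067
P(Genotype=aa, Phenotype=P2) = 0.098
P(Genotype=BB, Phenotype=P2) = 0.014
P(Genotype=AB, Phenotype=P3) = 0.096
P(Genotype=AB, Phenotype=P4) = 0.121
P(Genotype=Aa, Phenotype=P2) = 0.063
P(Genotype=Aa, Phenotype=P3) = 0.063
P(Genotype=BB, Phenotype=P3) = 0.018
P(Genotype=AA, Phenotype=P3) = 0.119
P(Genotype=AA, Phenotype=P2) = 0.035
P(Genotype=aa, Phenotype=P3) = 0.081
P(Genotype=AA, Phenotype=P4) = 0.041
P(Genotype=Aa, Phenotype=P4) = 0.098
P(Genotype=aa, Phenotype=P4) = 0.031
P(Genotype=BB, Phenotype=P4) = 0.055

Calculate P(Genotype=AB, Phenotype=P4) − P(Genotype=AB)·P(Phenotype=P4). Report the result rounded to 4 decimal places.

P(Genotype=AB) = 0.067 + 0.096 + 0.121 = 0.284.
P(Phenotype=P4) = 0.041 + 0.098 + 0.031 + 0.121 + 0.055 = 0.346.
P(Genotype=AB, Phenotype=P4) − P(Genotype=AB)P(Phenotype=P4) = 0.121 − 0.284×0.346 = 0.0227.

0.0227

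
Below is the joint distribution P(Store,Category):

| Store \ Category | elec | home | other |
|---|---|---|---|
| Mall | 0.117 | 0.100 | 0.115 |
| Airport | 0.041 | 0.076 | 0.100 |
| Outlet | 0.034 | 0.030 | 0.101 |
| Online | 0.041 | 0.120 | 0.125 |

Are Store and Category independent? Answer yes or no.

no

P(Store=Mall) = 0.332 and P(Category=elec) = 0.233, so their product is 0.07736, but P(Store=Mall, Category=elec) = 0.117. Since these differ, Store and Category are not independent.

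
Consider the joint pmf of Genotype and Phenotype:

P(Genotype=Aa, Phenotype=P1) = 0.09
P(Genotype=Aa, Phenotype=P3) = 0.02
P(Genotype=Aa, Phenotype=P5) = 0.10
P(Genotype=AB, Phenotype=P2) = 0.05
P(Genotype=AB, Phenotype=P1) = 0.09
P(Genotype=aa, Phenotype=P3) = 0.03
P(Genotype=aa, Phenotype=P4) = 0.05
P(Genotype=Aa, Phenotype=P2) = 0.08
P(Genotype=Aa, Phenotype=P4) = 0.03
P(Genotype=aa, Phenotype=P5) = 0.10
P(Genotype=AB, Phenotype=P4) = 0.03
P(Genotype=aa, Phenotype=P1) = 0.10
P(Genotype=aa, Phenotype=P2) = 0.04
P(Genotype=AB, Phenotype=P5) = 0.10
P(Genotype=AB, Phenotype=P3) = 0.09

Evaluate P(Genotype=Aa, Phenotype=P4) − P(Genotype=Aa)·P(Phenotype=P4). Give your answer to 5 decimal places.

P(Genotype=Aa) = 0.09 + 0.08 + 0.02 + 0.03 + 0.10 = 0.32.
P(Phenotype=P4) = 0.03 + 0.05 + 0.03 = 0.11.
P(Genotype=Aa, Phenotype=P4) − P(Genotype=Aa)P(Phenotype=P4) = 0.03 − 0.32×0.11 = -0.00520.

-0.00520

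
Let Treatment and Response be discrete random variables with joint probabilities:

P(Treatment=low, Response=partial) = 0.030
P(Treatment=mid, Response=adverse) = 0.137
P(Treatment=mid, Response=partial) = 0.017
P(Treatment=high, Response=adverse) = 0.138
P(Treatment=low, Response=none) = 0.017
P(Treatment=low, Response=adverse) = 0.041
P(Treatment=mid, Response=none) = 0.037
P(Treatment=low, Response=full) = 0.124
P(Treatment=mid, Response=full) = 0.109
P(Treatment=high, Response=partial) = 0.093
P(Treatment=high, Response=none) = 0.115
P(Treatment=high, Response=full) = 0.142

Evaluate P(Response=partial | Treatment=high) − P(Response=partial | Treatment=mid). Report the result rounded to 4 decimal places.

0.1339

P(Treatment=high) = 0.115 + 0.093 + 0.142 + 0.138 = 0.488; P(Response=partial | Treatment=high) = 0.093/0.488 = 0.19057.
P(Treatment=mid) = 0.037 + 0.017 + 0.109 + 0.137 = 0.300; P(Response=partial | Treatment=mid) = 0.017/0.300 = 0.05667.
Difference = 0.1339.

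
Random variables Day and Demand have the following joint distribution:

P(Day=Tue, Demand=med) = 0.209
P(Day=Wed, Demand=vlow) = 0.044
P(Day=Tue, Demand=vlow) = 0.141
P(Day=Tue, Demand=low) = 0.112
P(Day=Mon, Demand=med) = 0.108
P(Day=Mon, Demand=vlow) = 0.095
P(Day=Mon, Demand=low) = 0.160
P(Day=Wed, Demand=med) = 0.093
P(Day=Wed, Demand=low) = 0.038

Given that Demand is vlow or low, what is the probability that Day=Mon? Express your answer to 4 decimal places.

P(Demand=vlow) = 0.095 + 0.141 + 0.044 = 0.280.
P(Demand=low) = 0.160 + 0.112 + 0.038 = 0.310.
P(Demand ∈ {vlow, low}) = 0.280 + 0.310 = 0.590; P(Day=Mon, Demand ∈ {vlow, low}) = 0.095 + 0.160 = 0.255.
P(Day=Mon | Demand ∈ {vlow, low}) = 0.255/0.590 = 0.4322.

0.4322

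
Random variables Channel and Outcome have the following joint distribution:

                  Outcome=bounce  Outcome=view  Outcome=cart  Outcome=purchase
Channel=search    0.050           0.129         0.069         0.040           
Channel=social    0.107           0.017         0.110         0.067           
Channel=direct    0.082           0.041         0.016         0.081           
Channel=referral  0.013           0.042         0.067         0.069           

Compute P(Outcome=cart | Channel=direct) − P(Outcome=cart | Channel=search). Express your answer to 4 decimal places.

P(Channel=direct) = 0.082 + 0.041 + 0.016 + 0.081 = 0.220; P(Outcome=cart | Channel=direct) = 0.016/0.220 = 0.07273.
P(Channel=search) = 0.050 + 0.129 + 0.069 + 0.040 = 0.288; P(Outcome=cart | Channel=search) = 0.069/0.288 = 0.23958.
Difference = -0.1669.

-0.1669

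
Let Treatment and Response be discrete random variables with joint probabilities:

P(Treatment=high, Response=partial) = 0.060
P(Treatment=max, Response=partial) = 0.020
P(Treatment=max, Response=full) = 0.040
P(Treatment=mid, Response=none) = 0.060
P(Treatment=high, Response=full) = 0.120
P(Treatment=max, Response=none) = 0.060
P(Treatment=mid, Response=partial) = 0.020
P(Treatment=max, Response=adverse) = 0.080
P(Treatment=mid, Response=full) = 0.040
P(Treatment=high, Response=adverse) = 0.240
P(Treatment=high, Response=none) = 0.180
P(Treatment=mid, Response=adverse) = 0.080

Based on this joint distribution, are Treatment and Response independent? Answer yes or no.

yes

Every cell satisfies P(Treatment,Response) = P(Treatment)·P(Response). For instance P(Treatment=mid) = 0.200, P(Response=partial) = 0.100, and 0.200×0.100 = 0.020 matches the joint entry. So Treatment and Response are independent.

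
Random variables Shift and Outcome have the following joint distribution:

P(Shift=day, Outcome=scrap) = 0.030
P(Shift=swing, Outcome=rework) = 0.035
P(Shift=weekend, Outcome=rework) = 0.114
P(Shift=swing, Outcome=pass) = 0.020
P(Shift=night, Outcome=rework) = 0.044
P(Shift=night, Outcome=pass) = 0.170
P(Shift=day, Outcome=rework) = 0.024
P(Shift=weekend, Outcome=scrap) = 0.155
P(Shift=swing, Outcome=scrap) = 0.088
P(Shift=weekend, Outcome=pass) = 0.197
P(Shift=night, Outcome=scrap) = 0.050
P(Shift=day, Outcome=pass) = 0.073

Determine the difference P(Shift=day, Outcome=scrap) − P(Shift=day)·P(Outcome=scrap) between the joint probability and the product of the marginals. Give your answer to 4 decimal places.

P(Shift=day) = 0.073 + 0.024 + 0.030 = 0.127.
P(Outcome=scrap) = 0.030 + 0.088 + 0.050 + 0.155 = 0.323.
P(Shift=day, Outcome=scrap) − P(Shift=day)P(Outcome=scrap) = 0.030 − 0.127×0.323 = -0.0110.

-0.0110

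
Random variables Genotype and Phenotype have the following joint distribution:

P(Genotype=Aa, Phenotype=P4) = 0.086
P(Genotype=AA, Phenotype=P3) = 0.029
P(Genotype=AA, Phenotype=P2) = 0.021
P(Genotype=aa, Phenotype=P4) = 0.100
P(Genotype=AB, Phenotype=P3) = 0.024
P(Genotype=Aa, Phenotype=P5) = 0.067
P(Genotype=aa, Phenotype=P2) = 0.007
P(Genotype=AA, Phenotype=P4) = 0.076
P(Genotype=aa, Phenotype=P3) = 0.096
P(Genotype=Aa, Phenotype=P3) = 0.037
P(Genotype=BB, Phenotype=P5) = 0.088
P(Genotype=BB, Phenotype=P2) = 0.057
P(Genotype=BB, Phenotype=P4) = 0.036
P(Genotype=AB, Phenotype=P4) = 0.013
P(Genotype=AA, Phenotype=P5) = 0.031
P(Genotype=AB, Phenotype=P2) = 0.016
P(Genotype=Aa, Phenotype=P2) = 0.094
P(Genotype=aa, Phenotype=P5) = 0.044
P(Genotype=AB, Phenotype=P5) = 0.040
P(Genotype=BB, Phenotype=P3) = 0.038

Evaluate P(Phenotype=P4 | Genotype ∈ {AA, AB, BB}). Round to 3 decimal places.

0.267

P(Genotype=AA) = 0.021 + 0.029 + 0.076 + 0.031 = 0.157.
P(Genotype=AB) = 0.016 + 0.024 + 0.013 + 0.040 = 0.093.
P(Genotype=BB) = 0.057 + 0.038 + 0.036 + 0.088 = 0.219.
P(Genotype ∈ {AA, AB, BB}) = 0.157 + 0.093 + 0.219 = 0.469; P(Phenotype=P4, Genotype ∈ {AA, AB, BB}) = 0.076 + 0.013 + 0.036 = 0.125.
P(Phenotype=P4 | Genotype ∈ {AA, AB, BB}) = 0.125/0.469 = 0.267.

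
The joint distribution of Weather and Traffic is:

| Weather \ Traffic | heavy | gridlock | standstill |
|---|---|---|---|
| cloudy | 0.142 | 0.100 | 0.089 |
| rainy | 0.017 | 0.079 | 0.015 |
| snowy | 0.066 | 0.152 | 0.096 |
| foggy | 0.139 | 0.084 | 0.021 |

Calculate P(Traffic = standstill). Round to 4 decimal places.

0.2210

P(Traffic=standstill) = 0.089 + 0.015 + 0.096 + 0.021 = 0.221.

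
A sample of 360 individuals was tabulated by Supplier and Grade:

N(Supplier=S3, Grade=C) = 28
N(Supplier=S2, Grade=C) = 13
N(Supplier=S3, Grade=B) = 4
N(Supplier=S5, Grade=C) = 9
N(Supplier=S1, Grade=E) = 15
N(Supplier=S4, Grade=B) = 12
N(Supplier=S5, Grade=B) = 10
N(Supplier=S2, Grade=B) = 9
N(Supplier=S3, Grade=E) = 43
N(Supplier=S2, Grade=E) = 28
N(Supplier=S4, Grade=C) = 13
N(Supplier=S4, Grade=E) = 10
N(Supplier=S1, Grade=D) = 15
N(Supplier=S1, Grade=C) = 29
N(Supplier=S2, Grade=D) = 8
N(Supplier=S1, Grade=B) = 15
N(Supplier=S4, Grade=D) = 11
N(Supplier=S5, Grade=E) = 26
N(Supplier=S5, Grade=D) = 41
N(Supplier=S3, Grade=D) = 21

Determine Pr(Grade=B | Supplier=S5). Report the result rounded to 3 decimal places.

0.116

Total with Supplier=S5: 10 + 9 + 41 + 26 = 86.
P(Grade=B | Supplier=S5) = 10/86 = 0.116.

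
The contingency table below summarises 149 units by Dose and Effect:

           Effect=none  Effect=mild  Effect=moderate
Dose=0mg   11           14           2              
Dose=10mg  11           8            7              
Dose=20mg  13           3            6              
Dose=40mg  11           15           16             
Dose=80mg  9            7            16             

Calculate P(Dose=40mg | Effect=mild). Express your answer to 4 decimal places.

Total with Effect=mild: 14 + 8 + 3 + 15 + 7 = 47.
P(Dose=40mg | Effect=mild) = 15/47 = 0.3191.

0.3191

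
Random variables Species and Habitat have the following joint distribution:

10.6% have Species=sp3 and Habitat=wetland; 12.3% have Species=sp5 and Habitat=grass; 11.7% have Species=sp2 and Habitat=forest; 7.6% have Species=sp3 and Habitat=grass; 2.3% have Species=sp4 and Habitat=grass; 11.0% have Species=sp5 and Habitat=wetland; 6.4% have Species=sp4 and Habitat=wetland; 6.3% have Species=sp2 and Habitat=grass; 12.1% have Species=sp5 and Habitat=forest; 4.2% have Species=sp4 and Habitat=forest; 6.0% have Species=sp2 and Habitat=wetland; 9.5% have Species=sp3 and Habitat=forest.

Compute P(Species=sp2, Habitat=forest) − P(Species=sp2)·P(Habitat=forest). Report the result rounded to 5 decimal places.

P(Species=sp2) = 0.117 + 0.063 + 0.060 = 0.240.
P(Habitat=forest) = 0.117 + 0.095 + 0.042 + 0.121 = 0.375.
P(Species=sp2, Habitat=forest) − P(Species=sp2)P(Habitat=forest) = 0.117 − 0.240×0.375 = 0.02700.

0.02700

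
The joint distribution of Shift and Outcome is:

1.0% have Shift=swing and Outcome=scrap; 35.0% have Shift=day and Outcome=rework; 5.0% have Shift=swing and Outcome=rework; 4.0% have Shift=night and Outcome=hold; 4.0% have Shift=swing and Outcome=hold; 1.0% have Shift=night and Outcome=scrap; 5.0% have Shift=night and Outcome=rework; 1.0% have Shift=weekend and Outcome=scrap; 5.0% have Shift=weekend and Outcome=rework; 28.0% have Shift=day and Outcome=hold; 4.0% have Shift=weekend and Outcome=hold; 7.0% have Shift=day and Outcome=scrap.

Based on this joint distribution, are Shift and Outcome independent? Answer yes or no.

Every cell satisfies P(Shift,Outcome) = P(Shift)·P(Outcome). For instance P(Shift=weekend) = 0.100, P(Outcome=scrap) = 0.100, and 0.100×0.100 = 0.010 matches the joint entry. So Shift and Outcome are independent.

yes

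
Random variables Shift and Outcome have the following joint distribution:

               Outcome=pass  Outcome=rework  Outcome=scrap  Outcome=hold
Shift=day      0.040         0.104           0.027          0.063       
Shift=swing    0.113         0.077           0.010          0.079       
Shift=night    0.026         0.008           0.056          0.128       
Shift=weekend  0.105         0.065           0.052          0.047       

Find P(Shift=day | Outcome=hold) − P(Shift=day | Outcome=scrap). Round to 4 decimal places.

0.0125

P(Outcome=hold) = 0.063 + 0.079 + 0.128 + 0.047 = 0.317; P(Shift=day | Outcome=hold) = 0.063/0.317 = 0.19874.
P(Outcome=scrap) = 0.027 + 0.010 + 0.056 + 0.052 = 0.145; P(Shift=day | Outcome=scrap) = 0.027/0.145 = 0.18621.
Difference = 0.0125.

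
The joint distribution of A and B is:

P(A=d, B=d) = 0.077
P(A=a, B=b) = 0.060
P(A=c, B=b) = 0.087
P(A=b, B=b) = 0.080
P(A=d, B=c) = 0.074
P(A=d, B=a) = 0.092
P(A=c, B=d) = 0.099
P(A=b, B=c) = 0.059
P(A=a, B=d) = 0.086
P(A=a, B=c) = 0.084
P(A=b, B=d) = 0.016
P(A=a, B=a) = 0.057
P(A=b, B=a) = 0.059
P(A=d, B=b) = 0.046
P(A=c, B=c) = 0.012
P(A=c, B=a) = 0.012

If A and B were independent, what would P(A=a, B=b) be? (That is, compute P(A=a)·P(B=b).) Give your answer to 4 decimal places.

P(A=a) = 0.057 + 0.060 + 0.084 + 0.086 = 0.287.
P(B=b) = 0.060 + 0.080 + 0.087 + 0.046 = 0.273.
Product: 0.287 × 0.273 = 0.0784.

0.0784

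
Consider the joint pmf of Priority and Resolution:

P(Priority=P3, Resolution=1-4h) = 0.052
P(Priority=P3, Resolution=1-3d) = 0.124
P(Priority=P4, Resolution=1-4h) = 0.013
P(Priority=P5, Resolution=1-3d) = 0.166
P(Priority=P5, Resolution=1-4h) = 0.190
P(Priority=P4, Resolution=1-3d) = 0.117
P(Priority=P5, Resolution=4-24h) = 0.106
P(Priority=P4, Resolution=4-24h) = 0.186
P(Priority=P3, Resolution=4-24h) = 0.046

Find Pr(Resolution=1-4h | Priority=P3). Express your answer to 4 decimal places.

P(Priority=P3) = 0.052 + 0.046 + 0.124 = 0.222.
P(Resolution=1-4h | Priority=P3) = 0.052/0.222 = 0.2342.

0.2342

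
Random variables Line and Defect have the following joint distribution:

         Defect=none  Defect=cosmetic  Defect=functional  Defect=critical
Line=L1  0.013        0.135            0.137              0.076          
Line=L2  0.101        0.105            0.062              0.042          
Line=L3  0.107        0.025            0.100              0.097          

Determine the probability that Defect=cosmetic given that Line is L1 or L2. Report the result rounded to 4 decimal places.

P(Line=L1) = 0.013 + 0.135 + 0.137 + 0.076 = 0.361.
P(Line=L2) = 0.101 + 0.105 + 0.062 + 0.042 = 0.310.
P(Line ∈ {L1, L2}) = 0.361 + 0.310 = 0.671; P(Defect=cosmetic, Line ∈ {L1, L2}) = 0.135 + 0.105 = 0.240.
P(Defect=cosmetic | Line ∈ {L1, L2}) = 0.240/0.671 = 0.3577.

0.3577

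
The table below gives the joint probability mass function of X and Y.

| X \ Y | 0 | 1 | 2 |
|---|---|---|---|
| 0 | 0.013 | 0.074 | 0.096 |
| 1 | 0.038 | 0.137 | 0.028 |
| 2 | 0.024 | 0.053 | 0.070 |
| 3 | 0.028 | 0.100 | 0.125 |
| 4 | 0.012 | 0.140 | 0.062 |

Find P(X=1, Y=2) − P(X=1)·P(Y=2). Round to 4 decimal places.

-0.0493

P(X=1) = 0.038 + 0.137 + 0.028 = 0.203.
P(Y=2) = 0.096 + 0.028 + 0.070 + 0.125 + 0.062 = 0.381.
P(X=1, Y=2) − P(X=1)P(Y=2) = 0.028 − 0.203×0.381 = -0.0493.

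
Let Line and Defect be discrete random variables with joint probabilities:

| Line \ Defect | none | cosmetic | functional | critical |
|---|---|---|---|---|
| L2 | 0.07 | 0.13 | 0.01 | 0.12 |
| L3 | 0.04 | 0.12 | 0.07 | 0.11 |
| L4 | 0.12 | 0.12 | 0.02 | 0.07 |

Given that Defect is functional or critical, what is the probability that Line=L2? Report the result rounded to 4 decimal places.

0.3250

P(Defect=functional) = 0.01 + 0.07 + 0.02 = 0.10.
P(Defect=critical) = 0.12 + 0.11 + 0.07 = 0.30.
P(Defect ∈ {functional, critical}) = 0.10 + 0.30 = 0.40; P(Line=L2, Defect ∈ {functional, critical}) = 0.01 + 0.12 = 0.13.
P(Line=L2 | Defect ∈ {functional, critical}) = 0.13/0.40 = 0.3250.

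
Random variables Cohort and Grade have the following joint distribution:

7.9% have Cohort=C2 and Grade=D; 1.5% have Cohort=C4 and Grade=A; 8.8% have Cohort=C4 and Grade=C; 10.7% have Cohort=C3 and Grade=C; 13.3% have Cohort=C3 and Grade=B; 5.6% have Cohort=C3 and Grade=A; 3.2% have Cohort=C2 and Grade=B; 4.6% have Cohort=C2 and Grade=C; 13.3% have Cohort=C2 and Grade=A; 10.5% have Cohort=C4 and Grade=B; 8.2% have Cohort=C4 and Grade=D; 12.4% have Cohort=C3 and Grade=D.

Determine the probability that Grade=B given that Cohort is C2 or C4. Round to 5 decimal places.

P(Cohort=C2) = 0.133 + 0.032 + 0.046 + 0.079 = 0.290.
P(Cohort=C4) = 0.015 + 0.105 + 0.088 + 0.082 = 0.290.
P(Cohort ∈ {C2, C4}) = 0.290 + 0.290 = 0.580; P(Grade=B, Cohort ∈ {C2, C4}) = 0.032 + 0.105 = 0.137.
P(Grade=B | Cohort ∈ {C2, C4}) = 0.137/0.580 = 0.23621.

0.23621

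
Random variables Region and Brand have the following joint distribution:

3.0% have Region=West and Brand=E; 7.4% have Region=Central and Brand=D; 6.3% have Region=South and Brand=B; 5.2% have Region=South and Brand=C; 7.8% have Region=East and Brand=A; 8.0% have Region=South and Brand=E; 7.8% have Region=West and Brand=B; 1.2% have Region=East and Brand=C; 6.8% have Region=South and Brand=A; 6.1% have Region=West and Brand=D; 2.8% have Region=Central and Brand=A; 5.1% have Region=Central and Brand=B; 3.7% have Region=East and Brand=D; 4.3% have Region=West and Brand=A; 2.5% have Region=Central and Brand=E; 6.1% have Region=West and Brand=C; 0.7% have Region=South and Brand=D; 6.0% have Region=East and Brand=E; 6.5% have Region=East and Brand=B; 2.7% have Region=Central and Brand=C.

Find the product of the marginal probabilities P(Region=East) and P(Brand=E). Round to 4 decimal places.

0.0491

P(Region=East) = 0.078 + 0.065 + 0.012 + 0.037 + 0.060 = 0.252.
P(Brand=E) = 0.080 + 0.060 + 0.030 + 0.025 = 0.195.
Product: 0.252 × 0.195 = 0.0491.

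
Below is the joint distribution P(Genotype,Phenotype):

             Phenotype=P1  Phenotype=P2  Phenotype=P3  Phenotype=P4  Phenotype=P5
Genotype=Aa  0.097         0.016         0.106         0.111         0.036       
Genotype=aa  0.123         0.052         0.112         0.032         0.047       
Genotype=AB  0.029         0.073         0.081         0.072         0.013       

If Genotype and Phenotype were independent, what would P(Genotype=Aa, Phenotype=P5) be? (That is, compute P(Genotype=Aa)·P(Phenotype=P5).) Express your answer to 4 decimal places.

0.0351

P(Genotype=Aa) = 0.097 + 0.016 + 0.106 + 0.111 + 0.036 = 0.366.
P(Phenotype=P5) = 0.036 + 0.047 + 0.013 = 0.096.
Product: 0.366 × 0.096 = 0.0351.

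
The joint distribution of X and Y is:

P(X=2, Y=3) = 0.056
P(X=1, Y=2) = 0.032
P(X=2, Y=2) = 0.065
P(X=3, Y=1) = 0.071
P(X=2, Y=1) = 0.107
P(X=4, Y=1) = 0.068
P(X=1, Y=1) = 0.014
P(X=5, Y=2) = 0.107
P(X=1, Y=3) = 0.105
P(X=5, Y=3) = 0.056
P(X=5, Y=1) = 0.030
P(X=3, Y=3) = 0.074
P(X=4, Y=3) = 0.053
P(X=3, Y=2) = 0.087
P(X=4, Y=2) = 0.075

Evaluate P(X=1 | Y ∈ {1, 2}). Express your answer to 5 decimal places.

P(Y=1) = 0.014 + 0.107 + 0.071 + 0.068 + 0.030 = 0.290.
P(Y=2) = 0.032 + 0.065 + 0.087 + 0.075 + 0.107 = 0.366.
P(Y ∈ {1, 2}) = 0.290 + 0.366 = 0.656; P(X=1, Y ∈ {1, 2}) = 0.014 + 0.032 = 0.046.
P(X=1 | Y ∈ {1, 2}) = 0.046/0.656 = 0.07012.

0.07012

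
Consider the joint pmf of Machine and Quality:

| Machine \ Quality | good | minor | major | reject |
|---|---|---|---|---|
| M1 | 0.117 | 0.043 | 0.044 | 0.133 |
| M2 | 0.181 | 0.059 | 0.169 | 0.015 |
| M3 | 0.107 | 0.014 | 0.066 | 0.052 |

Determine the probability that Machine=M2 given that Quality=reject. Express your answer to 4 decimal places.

P(Quality=reject) = 0.133 + 0.015 + 0.052 = 0.200.
P(Machine=M2 | Quality=reject) = 0.015/0.200 = 0.0750.

0.0750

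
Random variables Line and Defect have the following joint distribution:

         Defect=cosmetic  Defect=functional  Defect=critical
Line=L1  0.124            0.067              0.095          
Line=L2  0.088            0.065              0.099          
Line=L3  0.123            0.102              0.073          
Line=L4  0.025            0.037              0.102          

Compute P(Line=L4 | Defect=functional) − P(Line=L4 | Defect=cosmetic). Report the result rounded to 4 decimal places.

0.0671

P(Defect=functional) = 0.067 + 0.065 + 0.102 + 0.037 = 0.271; P(Line=L4 | Defect=functional) = 0.037/0.271 = 0.13653.
P(Defect=cosmetic) = 0.124 + 0.088 + 0.123 + 0.025 = 0.360; P(Line=L4 | Defect=cosmetic) = 0.025/0.360 = 0.06944.
Difference = 0.0671.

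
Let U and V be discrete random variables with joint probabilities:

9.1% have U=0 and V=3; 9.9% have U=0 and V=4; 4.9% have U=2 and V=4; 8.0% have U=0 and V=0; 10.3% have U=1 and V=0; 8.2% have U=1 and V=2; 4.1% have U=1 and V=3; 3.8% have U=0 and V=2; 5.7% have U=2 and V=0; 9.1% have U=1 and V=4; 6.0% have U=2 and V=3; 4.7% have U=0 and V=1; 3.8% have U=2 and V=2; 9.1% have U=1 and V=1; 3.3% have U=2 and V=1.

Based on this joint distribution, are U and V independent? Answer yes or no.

P(U=1) = 0.408 and P(V=3) = 0.192, so their product is 0.07834, but P(U=1, V=3) = 0.041. Since these differ, U and V are not independent.

no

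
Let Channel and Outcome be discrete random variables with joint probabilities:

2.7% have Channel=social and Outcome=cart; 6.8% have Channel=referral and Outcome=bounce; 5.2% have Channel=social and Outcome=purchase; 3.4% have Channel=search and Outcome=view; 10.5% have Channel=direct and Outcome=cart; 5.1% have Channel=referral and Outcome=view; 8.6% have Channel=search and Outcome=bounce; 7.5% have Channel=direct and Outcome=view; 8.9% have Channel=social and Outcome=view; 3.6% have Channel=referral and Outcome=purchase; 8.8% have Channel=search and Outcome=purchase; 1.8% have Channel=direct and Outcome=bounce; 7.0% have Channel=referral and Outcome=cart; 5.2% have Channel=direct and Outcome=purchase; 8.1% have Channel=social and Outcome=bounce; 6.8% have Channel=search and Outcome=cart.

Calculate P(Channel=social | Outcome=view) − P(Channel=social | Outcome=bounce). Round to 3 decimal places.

P(Outcome=view) = 0.034 + 0.089 + 0.075 + 0.051 = 0.249; P(Channel=social | Outcome=view) = 0.089/0.249 = 0.3574.
P(Outcome=bounce) = 0.086 + 0.081 + 0.018 + 0.068 = 0.253; P(Channel=social | Outcome=bounce) = 0.081/0.253 = 0.3202.
Difference = 0.037.

0.037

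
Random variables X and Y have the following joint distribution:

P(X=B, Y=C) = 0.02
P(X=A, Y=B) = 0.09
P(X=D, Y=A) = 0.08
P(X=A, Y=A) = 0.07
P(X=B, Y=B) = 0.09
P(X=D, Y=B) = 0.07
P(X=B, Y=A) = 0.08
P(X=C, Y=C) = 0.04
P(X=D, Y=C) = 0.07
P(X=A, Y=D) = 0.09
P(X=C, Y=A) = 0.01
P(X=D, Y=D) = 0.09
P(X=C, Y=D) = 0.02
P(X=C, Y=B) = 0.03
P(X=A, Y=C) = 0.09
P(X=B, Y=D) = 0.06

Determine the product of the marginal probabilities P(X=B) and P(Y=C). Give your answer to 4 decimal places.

0.0550

P(X=B) = 0.08 + 0.09 + 0.02 + 0.06 = 0.25.
P(Y=C) = 0.09 + 0.02 + 0.04 + 0.07 = 0.22.
Product: 0.25 × 0.22 = 0.0550.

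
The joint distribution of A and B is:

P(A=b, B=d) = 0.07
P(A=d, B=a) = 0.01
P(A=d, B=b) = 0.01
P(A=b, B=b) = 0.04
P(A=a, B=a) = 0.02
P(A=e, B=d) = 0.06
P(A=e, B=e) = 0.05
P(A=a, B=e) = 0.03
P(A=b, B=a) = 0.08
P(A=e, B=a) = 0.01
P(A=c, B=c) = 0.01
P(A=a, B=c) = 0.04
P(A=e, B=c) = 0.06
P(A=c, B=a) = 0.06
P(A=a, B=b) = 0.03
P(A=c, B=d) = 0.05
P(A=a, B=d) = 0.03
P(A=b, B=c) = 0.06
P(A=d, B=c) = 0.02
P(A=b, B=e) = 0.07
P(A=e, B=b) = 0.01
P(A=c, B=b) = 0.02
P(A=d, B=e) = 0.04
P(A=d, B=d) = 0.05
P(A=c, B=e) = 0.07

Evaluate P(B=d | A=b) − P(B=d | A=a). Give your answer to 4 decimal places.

P(A=b) = 0.08 + 0.04 + 0.06 + 0.07 + 0.07 = 0.32; P(B=d | A=b) = 0.07/0.32 = 0.21875.
P(A=a) = 0.02 + 0.03 + 0.04 + 0.03 + 0.03 = 0.15; P(B=d | A=a) = 0.03/0.15 = 0.20000.
Difference = 0.0188.

0.0188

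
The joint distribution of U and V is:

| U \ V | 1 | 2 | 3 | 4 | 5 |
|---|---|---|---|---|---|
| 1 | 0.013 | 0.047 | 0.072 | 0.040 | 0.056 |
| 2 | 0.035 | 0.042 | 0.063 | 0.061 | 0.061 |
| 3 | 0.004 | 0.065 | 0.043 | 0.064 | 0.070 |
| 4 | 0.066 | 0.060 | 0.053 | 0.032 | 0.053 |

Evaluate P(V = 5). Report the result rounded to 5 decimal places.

0.24000

P(V=5) = 0.056 + 0.061 + 0.070 + 0.053 = 0.240.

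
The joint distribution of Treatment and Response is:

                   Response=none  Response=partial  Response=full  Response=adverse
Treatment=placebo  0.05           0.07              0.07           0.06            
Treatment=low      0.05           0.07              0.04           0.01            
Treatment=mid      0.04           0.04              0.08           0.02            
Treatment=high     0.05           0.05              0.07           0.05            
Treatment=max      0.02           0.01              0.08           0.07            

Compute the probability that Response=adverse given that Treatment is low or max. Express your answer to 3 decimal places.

P(Treatment=low) = 0.05 + 0.07 + 0.04 + 0.01 = 0.17.
P(Treatment=max) = 0.02 + 0.01 + 0.08 + 0.07 = 0.18.
P(Treatment ∈ {low, max}) = 0.17 + 0.18 = 0.35; P(Response=adverse, Treatment ∈ {low, max}) = 0.01 + 0.07 = 0.08.
P(Response=adverse | Treatment ∈ {low, max}) = 0.08/0.35 = 0.229.

0.229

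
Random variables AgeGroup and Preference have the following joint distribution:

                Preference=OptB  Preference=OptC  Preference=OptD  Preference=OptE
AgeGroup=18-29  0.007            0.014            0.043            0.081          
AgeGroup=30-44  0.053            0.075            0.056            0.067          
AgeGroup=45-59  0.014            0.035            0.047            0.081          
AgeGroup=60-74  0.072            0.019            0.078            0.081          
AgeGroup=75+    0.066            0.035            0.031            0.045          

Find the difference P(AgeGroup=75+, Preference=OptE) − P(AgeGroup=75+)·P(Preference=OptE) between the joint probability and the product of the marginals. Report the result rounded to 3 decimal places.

P(AgeGroup=75+) = 0.066 + 0.035 + 0.031 + 0.045 = 0.177.
P(Preference=OptE) = 0.081 + 0.067 + 0.081 + 0.081 + 0.045 = 0.355.
P(AgeGroup=75+, Preference=OptE) − P(AgeGroup=75+)P(Preference=OptE) = 0.045 − 0.177×0.355 = -0.018.

-0.018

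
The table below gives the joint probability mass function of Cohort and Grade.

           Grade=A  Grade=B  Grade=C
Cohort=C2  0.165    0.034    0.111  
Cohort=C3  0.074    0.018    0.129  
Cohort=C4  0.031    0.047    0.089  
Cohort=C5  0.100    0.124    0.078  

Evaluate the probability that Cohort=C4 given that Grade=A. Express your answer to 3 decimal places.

P(Grade=A) = 0.165 + 0.074 + 0.031 + 0.100 = 0.370.
P(Cohort=C4 | Grade=A) = 0.031/0.370 = 0.084.

0.084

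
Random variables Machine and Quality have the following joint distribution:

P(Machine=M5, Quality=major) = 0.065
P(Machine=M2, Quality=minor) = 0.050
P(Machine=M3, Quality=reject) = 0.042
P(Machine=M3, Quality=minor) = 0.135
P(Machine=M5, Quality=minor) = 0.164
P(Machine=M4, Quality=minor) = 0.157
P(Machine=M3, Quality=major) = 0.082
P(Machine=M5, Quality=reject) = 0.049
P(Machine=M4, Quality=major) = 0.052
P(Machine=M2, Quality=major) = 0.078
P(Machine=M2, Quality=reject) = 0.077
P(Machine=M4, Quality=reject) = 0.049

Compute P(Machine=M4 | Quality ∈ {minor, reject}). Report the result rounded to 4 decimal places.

P(Quality=minor) = 0.050 + 0.135 + 0.157 + 0.164 = 0.506.
P(Quality=reject) = 0.077 + 0.042 + 0.049 + 0.049 = 0.217.
P(Quality ∈ {minor, reject}) = 0.506 + 0.217 = 0.723; P(Machine=M4, Quality ∈ {minor, reject}) = 0.157 + 0.049 = 0.206.
P(Machine=M4 | Quality ∈ {minor, reject}) = 0.206/0.723 = 0.2849.

0.2849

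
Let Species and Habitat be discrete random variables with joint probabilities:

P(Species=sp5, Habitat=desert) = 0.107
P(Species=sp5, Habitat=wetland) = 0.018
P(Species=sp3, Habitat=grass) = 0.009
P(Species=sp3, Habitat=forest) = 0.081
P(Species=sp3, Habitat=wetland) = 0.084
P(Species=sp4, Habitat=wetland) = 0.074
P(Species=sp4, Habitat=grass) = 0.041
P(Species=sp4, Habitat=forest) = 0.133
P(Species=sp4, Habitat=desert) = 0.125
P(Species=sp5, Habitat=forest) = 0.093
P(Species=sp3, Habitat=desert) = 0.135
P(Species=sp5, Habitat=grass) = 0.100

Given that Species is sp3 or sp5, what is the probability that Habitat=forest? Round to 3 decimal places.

0.278

P(Species=sp3) = 0.081 + 0.009 + 0.084 + 0.135 = 0.309.
P(Species=sp5) = 0.093 + 0.100 + 0.018 + 0.107 = 0.318.
P(Species ∈ {sp3, sp5}) = 0.309 + 0.318 = 0.627; P(Habitat=forest, Species ∈ {sp3, sp5}) = 0.081 + 0.093 = 0.174.
P(Habitat=forest | Species ∈ {sp3, sp5}) = 0.174/0.627 = 0.278.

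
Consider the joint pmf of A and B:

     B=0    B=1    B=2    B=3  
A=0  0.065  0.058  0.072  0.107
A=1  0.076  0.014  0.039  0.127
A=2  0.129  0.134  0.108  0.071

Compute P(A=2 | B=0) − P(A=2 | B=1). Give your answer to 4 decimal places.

P(B=0) = 0.065 + 0.076 + 0.129 = 0.270; P(A=2 | B=0) = 0.129/0.270 = 0.47778.
P(B=1) = 0.058 + 0.014 + 0.134 = 0.206; P(A=2 | B=1) = 0.134/0.206 = 0.65049.
Difference = -0.1727.

-0.1727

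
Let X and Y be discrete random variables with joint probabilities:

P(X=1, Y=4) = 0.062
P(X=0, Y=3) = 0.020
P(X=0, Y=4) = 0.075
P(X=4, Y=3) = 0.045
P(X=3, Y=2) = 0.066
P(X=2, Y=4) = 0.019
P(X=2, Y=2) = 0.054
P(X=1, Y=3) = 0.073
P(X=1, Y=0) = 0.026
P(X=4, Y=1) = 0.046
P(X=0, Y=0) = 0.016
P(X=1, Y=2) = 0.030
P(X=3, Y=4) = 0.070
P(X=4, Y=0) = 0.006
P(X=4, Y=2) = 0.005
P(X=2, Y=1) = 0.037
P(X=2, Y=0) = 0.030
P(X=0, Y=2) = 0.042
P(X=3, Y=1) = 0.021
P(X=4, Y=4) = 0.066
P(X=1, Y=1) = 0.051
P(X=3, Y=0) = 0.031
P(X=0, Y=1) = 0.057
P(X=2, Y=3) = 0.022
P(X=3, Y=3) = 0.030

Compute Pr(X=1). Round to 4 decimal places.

0.2420

P(X=1) = 0.026 + 0.051 + 0.030 + 0.073 + 0.062 = 0.242.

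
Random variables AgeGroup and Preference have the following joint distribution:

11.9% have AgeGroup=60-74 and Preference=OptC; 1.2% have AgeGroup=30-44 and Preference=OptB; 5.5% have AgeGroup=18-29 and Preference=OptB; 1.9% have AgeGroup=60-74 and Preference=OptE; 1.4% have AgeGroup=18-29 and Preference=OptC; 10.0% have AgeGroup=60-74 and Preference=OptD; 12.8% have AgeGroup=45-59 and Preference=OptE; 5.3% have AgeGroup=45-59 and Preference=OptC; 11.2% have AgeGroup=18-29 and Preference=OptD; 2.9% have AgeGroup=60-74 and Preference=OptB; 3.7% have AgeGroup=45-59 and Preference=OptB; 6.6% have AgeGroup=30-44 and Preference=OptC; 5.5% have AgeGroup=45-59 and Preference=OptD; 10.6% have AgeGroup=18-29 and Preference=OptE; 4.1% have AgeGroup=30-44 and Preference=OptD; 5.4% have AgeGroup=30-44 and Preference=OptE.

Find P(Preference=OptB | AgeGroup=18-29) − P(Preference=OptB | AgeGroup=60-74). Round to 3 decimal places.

0.083

P(AgeGroup=18-29) = 0.055 + 0.014 + 0.112 + 0.106 = 0.287; P(Preference=OptB | AgeGroup=18-29) = 0.055/0.287 = 0.1916.
P(AgeGroup=60-74) = 0.029 + 0.119 + 0.100 + 0.019 = 0.267; P(Preference=OptB | AgeGroup=60-74) = 0.029/0.267 = 0.1086.
Difference = 0.083.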